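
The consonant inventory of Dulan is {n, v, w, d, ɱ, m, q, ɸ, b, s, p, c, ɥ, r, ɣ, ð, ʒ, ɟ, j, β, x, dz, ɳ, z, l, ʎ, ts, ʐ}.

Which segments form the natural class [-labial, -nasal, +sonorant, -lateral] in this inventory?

The [-labial] segments are /n, d, q, s, c, r, ɣ, ð, ʒ, ɟ, j, x, dz, ɳ, z, l, ʎ, ts, ʐ/.
Then [-nasal] gives /d, q, s, c, r, ɣ, ð, ʒ, ɟ, j, x, dz, z, l, ʎ, ts, ʐ/.
Of those, [+sonorant] gives /r, j, l, ʎ/.
Then [-lateral] leaves /r, j/.

r, j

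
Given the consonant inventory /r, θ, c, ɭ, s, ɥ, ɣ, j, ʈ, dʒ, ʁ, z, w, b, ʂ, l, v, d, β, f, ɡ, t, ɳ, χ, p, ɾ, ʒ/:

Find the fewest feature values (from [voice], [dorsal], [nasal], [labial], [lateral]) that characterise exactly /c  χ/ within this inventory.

/c, χ/ are all [-voice], [+dorsal], and no other segment in the inventory matches both values. Dropping any one of them over-generates: [+dorsal] alone would also admit /ɥ, ɣ, j, ʁ, …/; [-voice] alone would also admit /θ, s, ʈ, ʂ, …/. No other single listed feature picks out exactly this set either, so fewer than two features will not do.

[-voice, +dorsal]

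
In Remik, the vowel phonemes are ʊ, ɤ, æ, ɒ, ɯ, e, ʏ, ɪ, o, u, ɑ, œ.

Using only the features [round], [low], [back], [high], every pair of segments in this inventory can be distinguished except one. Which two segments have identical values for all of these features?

Both /u/ and /ʊ/ are [+round], [-low], [+back], [+high]. Since the list omits [tense] — which does distinguish the high back rounded tense vowel from the high back rounded lax vowel — this pair collapses; all other pairs remain distinct.

u, ʊ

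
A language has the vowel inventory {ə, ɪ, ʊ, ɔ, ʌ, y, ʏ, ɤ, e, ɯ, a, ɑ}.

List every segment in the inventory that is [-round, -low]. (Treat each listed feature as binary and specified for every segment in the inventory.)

Checking each segment against [-round], [-low]: /ə/ (mid central vowel (schwa)), /ɪ/ (high front unrounded lax vowel), /ʌ/ (mid back unrounded lax vowel), /ɤ/ (mid back unrounded tense vowel), /e/ (mid front unrounded tense vowel), /ɯ/ (high back unrounded vowel) satisfy every feature; every other segment in the inventory fails at least one.

ə, ɪ, ʌ, ɤ, e, ɯ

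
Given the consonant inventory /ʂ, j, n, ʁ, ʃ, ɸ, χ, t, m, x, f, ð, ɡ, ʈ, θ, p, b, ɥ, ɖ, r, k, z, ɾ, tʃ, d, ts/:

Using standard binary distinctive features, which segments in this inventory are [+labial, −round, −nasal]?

Checking each segment against [+labial], [−round], [−nasal]: /ɸ/ (voiceless bilabial fricative), /f/ (voiceless labiodental fricative), /p/ (voiceless bilabial stop), /b/ (voiced bilabial stop) satisfy every feature; every other segment in the inventory fails at least one.

ɸ, f, p, b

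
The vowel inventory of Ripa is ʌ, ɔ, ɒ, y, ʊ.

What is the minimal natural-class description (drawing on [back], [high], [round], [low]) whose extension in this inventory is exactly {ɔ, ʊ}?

[−low, +back, +round]

Every target segment is [−low], [+back], [+round]; each remaining inventory member fails at least one of these. Each conjunct is needed — [+back, +round] alone would also admit /ɒ/; [−low, +round] alone would also admit /y/; [−low, +back] alone would also admit /ʌ/ — and no other combination of two listed features has exactly this extension, so three is the minimum.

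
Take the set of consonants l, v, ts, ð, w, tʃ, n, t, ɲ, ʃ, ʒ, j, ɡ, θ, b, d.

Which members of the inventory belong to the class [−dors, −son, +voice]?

v, ð, ʒ, b, d

Eliminate segments failing any feature: /l, n/ are [+sonorant]; /ts, tʃ, t, ʃ, θ/ are [−voice]; /w, ɲ, j, ɡ/ are [+dorsal]. The remaining /v, ð, ʒ, b, d/ satisfy [−dorsal], [−sonorant], [+voice].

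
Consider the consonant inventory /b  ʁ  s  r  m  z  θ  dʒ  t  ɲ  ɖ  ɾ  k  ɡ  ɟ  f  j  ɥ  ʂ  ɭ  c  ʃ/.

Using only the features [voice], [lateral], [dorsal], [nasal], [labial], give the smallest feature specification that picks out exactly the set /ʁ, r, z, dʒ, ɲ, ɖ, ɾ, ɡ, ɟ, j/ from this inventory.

The class [+voice], [−lateral], [−labial] has exactly /ʁ, r, z, dʒ, ɲ, ɖ, ɾ, ɡ, ɟ, j/ as its extension in this inventory. No smaller conjunction from the listed features achieves this: [−lateral, −labial] alone would also admit /s, θ, t, k, …/; [+voice, −labial] alone would also admit /ɭ/; [+voice, −lateral] alone would also admit /b, m, ɥ/; and checking the remaining two-feature bundles turns up none with this extension.

[+voice, −lateral, −labial]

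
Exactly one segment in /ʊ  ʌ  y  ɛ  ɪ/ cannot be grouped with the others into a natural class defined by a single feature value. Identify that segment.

/ʌ, ʊ, ɪ, ɛ/ are all [-tense], but /y/ (high front rounded tense vowel) is [+tense]. No other single segment can be removed to leave a set sharing one feature value that the removed segment lacks, so /y/ is the odd one out.

y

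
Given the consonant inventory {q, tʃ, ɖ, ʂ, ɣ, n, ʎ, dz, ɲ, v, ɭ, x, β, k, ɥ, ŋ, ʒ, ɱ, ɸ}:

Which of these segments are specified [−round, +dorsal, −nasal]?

q, ɣ, ʎ, x, k

Checking each segment against [−round], [+dorsal], [−nasal]: /q/ (voiceless uvular stop), /ɣ/ (voiced velar fricative), /ʎ/ (palatal lateral approximant), /x/ (voiceless velar fricative), /k/ (voiceless velar stop) satisfy every feature; every other segment in the inventory fails at least one.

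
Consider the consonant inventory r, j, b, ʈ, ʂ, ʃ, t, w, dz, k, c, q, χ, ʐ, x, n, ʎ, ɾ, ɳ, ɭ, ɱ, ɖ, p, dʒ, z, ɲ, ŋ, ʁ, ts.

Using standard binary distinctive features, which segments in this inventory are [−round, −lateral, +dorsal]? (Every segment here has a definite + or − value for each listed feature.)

j, k, c, q, χ, x, ɲ, ŋ, ʁ

Eliminate segments failing any feature: /r, b, ʈ, ʂ, ʃ, t, dz, ʐ, n, ɾ, ɳ, ɱ, ɖ, p, dʒ, z, ts/ are [−dorsal]; /w/ is [+round]; /ʎ, ɭ/ are [+lateral]. The remaining /j, k, c, q, χ, x, ɲ, ŋ, ʁ/ satisfy [−round], [−lateral], [+dorsal].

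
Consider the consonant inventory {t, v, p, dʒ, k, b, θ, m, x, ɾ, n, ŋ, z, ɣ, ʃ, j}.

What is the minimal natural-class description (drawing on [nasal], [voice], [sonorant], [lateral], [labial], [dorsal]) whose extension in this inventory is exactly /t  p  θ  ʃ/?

[−voice, −dorsal]

The class [−voice], [−dorsal] has exactly /t, p, θ, ʃ/ as its extension in this inventory. No smaller conjunction from the listed features achieves this: [−dorsal] alone would also admit /v, dʒ, b, m, …/; [−voice] alone would also admit /k, x/; and checking the remaining single features turns up none with this extension.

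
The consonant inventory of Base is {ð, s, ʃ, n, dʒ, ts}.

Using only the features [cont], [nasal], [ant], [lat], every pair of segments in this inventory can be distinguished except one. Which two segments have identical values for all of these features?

ð, s

Both /ð/ and /s/ are [+continuant], [−nasal], [+anterior], [−lateral]. Since the list omits [voice], [strident] and [distributed] — which do distinguish the voiced dental fricative from the voiceless alveolar fricative — this pair collapses; all other pairs remain distinct.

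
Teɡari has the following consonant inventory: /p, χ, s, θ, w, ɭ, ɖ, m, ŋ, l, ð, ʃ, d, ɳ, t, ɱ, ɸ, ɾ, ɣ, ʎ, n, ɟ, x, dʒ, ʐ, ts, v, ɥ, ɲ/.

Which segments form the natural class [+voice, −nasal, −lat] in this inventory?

w, ɖ, ð, d, ɾ, ɣ, ɟ, dʒ, ʐ, v, ɥ

Among the inventory, the [+voice] segments are /w, ɭ, ɖ, m, ŋ, l, ð, d, ɳ, ɱ, ɾ, ɣ, ʎ, n, ɟ, dʒ, ʐ, v, ɥ, ɲ/.
Of those, [−nasal] gives /w, ɭ, ɖ, l, ð, d, ɾ, ɣ, ʎ, ɟ, dʒ, ʐ, v, ɥ/.
Among these, [−lateral] leaves /w, ɖ, ð, d, ɾ, ɣ, ɟ, dʒ, ʐ, v, ɥ/.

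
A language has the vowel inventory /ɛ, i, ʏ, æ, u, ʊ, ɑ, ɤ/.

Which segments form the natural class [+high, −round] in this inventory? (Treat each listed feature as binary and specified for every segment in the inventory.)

i

Checking each segment against [+high], [−round]: /i/ (high front unrounded tense vowel) satisfies every feature; every other segment in the inventory fails at least one.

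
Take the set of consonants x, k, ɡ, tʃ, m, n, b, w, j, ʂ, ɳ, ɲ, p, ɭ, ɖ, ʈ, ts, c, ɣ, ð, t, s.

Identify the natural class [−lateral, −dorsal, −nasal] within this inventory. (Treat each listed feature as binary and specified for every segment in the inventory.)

tʃ, b, ʂ, p, ɖ, ʈ, ts, ð, t, s

The [−lateral] segments are /x, k, ɡ, tʃ, m, n, b, w, j, ʂ, ɳ, ɲ, p, ɖ, ʈ, ts, c, ɣ, ð, t, s/.
Of those, [−dorsal] gives /tʃ, m, n, b, ʂ, ɳ, p, ɖ, ʈ, ts, ð, t, s/.
Within that set, [−nasal] leaves /tʃ, b, ʂ, p, ɖ, ʈ, ts, ð, t, s/.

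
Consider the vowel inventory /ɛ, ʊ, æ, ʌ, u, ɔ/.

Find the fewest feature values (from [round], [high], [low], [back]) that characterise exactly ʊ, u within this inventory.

The target set is precisely the extension of [+high] in this inventory.

[+high]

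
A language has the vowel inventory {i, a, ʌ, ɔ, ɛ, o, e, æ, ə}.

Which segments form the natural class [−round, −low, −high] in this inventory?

First, the [−round] segments are /i, a, ʌ, ɛ, e, æ, ə/.
Of those, [−low] gives /i, ʌ, ɛ, e, ə/.
Within that set, [−high] leaves /ʌ, ɛ, e, ə/.

ʌ, ɛ, e, ə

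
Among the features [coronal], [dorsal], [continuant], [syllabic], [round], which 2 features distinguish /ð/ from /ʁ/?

The two segments share [+continuant], [−syllabic], [−round]. The only features from the list on which they differ: /ð/ is [+coronal] while /ʁ/ is [−coronal]; /ð/ is [−dorsal] while /ʁ/ is [+dorsal].

[coronal], [dorsal]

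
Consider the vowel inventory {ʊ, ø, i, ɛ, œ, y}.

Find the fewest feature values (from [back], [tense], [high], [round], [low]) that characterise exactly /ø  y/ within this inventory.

/ø, y/ are all [+round], [+tense], and no other segment in the inventory matches both values. Dropping any one of them over-generates: [+tense] alone would also admit /i/; [+round] alone would also admit /ʊ, œ/. No other single listed feature picks out exactly this set either, so fewer than two features will not do.

[+round, +tense]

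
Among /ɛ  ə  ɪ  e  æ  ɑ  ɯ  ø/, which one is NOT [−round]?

/ø/ is the mid front rounded tense vowel, which is [+round]; the rest — /ɑ, ɪ, æ, ə, ɛ, e, ɯ/ — are [−round].

ø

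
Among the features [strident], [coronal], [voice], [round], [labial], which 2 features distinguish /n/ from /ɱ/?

[labial], [coronal]

The two segments share [−strident], [+voice], [−round]. The only features from the list on which they differ: /n/ is [−labial] while /ɱ/ is [+labial]; /n/ is [+coronal] while /ɱ/ is [−coronal].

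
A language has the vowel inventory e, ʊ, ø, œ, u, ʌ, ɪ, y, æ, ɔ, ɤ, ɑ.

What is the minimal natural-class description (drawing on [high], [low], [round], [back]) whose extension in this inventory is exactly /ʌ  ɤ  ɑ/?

[+back, −round]

/ʌ, ɤ, ɑ/ are all [+back], [−round], and no other segment in the inventory matches both values. Dropping any one of them over-generates: [−round] alone would also admit /e, ɪ, æ/; [+back] alone would also admit /ʊ, u, ɔ/. No other single listed feature picks out exactly this set either, so fewer than two features will not do.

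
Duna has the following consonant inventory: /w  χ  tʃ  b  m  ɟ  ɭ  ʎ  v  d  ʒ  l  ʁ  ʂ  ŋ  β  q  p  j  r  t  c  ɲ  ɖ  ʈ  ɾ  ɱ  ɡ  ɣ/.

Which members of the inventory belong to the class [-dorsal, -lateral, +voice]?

b, m, v, d, ʒ, β, r, ɖ, ɾ, ɱ

First, the [-dorsal] segments are /tʃ, b, m, ɭ, v, d, ʒ, l, ʂ, β, p, r, t, ɖ, ʈ, ɾ, ɱ/.
Within that set, [-lateral] gives /tʃ, b, m, v, d, ʒ, ʂ, β, p, r, t, ɖ, ʈ, ɾ, ɱ/.
Among these, [+voice] leaves /b, m, v, d, ʒ, β, r, ɖ, ɾ, ɱ/.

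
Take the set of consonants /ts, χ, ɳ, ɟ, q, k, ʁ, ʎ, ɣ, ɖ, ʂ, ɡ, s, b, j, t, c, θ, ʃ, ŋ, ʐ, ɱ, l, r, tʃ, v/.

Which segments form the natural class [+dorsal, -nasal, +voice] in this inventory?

First, the [+dorsal] segments are /χ, ɟ, q, k, ʁ, ʎ, ɣ, ɡ, j, c, ŋ/.
Intersecting with [-nasal] gives /χ, ɟ, q, k, ʁ, ʎ, ɣ, ɡ, j, c/.
Of those, [+voice] leaves /ɟ, ʁ, ʎ, ɣ, ɡ, j/.

ɟ, ʁ, ʎ, ɣ, ɡ, j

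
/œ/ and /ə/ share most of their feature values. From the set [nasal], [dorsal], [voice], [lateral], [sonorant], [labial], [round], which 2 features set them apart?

/œ/ is the mid front rounded lax vowel and /ə/ is the mid central vowel (schwa). Both are [-nasal], [+dorsal], [+voice], [-lateral], [+sonorant]. /œ/ is [+labial] while /ə/ is [-labial]; /œ/ is [+round] while /ə/ is [-round], so the distinguishing features are [labial], [round].

[labial], [round]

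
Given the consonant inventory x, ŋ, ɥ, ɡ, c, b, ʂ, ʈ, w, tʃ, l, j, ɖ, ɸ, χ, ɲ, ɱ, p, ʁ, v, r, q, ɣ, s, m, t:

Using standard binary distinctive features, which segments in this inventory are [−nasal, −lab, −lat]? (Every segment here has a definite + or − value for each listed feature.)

x, ɡ, c, ʂ, ʈ, tʃ, j, ɖ, χ, ʁ, r, q, ɣ, s, t

First, the [−nasal] segments are /x, ɥ, ɡ, c, b, ʂ, ʈ, w, tʃ, l, j, ɖ, ɸ, χ, p, ʁ, v, r, q, ɣ, s, t/.
Intersecting with [−labial] gives /x, ɡ, c, ʂ, ʈ, tʃ, l, j, ɖ, χ, ʁ, r, q, ɣ, s, t/.
Within that set, [−lateral] leaves /x, ɡ, c, ʂ, ʈ, tʃ, j, ɖ, χ, ʁ, r, q, ɣ, s, t/.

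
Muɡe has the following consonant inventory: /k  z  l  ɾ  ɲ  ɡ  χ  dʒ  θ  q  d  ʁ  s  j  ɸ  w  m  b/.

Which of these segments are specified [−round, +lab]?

ɸ, m, b

Eliminate segments failing any feature: /k, z, l, ɾ, ɲ, ɡ, χ, dʒ, θ, q, d, ʁ, s, j/ are [−labial]; /w/ is [+round]. The remaining /ɸ, m, b/ satisfy [−round], [+labial].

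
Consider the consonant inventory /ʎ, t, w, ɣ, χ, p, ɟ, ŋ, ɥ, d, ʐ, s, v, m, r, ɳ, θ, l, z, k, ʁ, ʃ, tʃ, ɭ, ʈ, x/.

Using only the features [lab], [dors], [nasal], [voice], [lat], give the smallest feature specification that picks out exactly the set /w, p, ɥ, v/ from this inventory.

[−nasal, +lab]

/w, p, ɥ, v/ are all [−nasal], [+labial], and no other segment in the inventory matches both values. Dropping any one of them over-generates: [+labial] alone would also admit /m/; [−nasal] alone would also admit /ʎ, t, ɣ, χ, …/. No other single listed feature picks out exactly this set either, so fewer than two features will not do.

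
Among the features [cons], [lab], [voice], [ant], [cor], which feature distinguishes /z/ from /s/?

[voice]

The two segments share [+consonantal], [-labial], [+anterior], [+coronal]. The only feature from the list on which they differ: /z/ is [+voice] while /s/ is [-voice].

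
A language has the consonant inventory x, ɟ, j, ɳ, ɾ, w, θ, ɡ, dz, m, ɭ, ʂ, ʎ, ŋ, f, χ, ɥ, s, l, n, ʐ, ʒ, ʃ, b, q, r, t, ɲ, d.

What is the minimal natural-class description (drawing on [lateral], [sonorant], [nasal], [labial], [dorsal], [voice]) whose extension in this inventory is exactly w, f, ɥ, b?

The class [-nasal], [+labial] has exactly /w, f, ɥ, b/ as its extension in this inventory. No smaller conjunction from the listed features achieves this: [+labial] alone would also admit /m/; [-nasal] alone would also admit /x, ɟ, j, ɾ, …/; and checking the remaining single features turns up none with this extension.

[-nasal, +labial]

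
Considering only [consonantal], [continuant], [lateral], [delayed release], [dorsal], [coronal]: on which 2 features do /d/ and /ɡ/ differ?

/d/ is the voiced alveolar stop and /ɡ/ is the voiced velar stop. Both are [+consonantal], [−continuant], [−lateral], [−delayed release]. /d/ is [+coronal] while /ɡ/ is [−coronal]; /d/ is [−dorsal] while /ɡ/ is [+dorsal], so the distinguishing features are [coronal], [dorsal].

[coronal], [dorsal]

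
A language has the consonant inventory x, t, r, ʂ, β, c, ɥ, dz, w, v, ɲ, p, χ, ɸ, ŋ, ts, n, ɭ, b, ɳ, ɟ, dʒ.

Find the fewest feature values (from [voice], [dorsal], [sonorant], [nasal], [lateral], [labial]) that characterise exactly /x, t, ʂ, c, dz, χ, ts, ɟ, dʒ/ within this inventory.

[-sonorant, -labial]

/x, t, ʂ, c, dz, χ, ts, ɟ, dʒ/ are all [-sonorant], [-labial], and no other segment in the inventory matches both values. Dropping any one of them over-generates: [-labial] alone would also admit /r, ɲ, ŋ, n, …/; [-sonorant] alone would also admit /β, v, p, ɸ, …/. No other single listed feature picks out exactly this set either, so fewer than two features will not do.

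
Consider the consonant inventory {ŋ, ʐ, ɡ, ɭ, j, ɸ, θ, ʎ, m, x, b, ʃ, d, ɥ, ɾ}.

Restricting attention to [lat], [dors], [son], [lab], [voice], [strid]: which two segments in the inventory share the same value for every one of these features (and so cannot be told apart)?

Both /j/ and /ŋ/ are [-lateral], [+dorsal], [+sonorant], [-labial], [+voice], [-strident]. Since the list omits [nasal], [continuant] and [back] — which do distinguish the palatal glide from the velar nasal — this pair collapses; all other pairs remain distinct.

j, ŋ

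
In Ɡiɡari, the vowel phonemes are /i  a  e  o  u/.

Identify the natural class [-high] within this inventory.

a, e, o

The feature [high] marks segments produced with the tongue body raised. In this inventory /a, e, o/ lack that property, so they are [-high]; /i, u/ are [+high].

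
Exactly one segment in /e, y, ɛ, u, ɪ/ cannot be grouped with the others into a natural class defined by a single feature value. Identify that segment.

u

[back] groups all but one: /e, ɪ, y, ɛ/ share [-back] while /u/ (high back rounded tense vowel) alone is [+back]. Removing any other segment would not leave a single-feature class that excludes it.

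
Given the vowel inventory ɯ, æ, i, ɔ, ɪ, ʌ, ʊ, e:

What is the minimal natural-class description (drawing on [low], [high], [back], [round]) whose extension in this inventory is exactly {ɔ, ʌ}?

[-high, +back]

The class [-high], [+back] has exactly /ɔ, ʌ/ as its extension in this inventory. No smaller conjunction from the listed features achieves this: [+back] alone would also admit /ɯ, ʊ/; [-high] alone would also admit /æ, e/; and checking the remaining single features turns up none with this extension.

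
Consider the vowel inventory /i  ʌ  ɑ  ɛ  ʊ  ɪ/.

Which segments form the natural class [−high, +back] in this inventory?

Eliminate segments failing any feature: /i, ʊ, ɪ/ are [+high]; /ɛ/ is [−back]. The remaining /ʌ, ɑ/ satisfy [−high], [+back].

ʌ, ɑ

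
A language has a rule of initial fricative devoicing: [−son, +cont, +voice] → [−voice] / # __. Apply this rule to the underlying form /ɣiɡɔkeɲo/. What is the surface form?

The only segment in the rule's environment that also matches [−son, +cont, +voice] is /ɣ/. Applying [−voice] turns the voiced velar fricative into /x/ (voiceless velar fricative), giving [xiɡɔkeɲo].

[xiɡɔkeɲo]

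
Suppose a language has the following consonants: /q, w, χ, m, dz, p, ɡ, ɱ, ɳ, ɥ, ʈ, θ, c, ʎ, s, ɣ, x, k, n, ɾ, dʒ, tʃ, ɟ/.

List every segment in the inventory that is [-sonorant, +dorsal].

q, χ, ɡ, c, ɣ, x, k, ɟ

Checking each segment against [-sonorant], [+dorsal]: /q/ (voiceless uvular stop), /χ/ (voiceless uvular fricative), /ɡ/ (voiced velar stop), /c/ (voiceless palatal stop), /ɣ/ (voiced velar fricative), /x/ (voiceless velar fricative), among others, satisfy every feature; every other segment in the inventory fails at least one.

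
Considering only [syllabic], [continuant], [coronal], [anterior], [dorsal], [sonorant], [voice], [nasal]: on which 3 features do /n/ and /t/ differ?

/n/ (alveolar nasal) and /t/ (voiceless alveolar stop) agree on [−syllabic], [−continuant], [+coronal], [+anterior], [−dorsal]. They differ on [sonorant] (/n/ [+], /t/ [−]), [voice] (/n/ [+], /t/ [−]), [nasal] (/n/ [+], /t/ [−]).

[sonorant], [voice], [nasal]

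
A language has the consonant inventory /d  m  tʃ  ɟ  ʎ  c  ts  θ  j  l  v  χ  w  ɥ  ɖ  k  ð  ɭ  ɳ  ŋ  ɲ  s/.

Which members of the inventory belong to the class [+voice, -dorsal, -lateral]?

d, m, v, ɖ, ð, ɳ

Eliminate segments failing any feature: /tʃ, c, ts, θ, χ, k, s/ are [-voice]; /ɟ, ʎ, j, w, ɥ, ŋ, ɲ/ are [+dorsal]; /l, ɭ/ are [+lateral]. The remaining /d, m, v, ɖ, ð, ɳ/ satisfy [+voice], [-dorsal], [-lateral].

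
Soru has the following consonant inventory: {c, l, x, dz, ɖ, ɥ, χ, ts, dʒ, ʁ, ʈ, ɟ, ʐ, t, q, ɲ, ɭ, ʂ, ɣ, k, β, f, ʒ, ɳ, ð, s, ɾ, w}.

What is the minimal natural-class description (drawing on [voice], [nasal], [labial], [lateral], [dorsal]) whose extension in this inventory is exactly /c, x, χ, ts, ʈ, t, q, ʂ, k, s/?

[−voice, −labial]

/c, x, χ, ts, ʈ, t, q, ʂ, k, s/ are all [−voice], [−labial], and no other segment in the inventory matches both values. Dropping any one of them over-generates: [−labial] alone would also admit /l, dz, ɖ, dʒ, …/; [−voice] alone would also admit /f/. No other single listed feature picks out exactly this set either, so fewer than two features will not do.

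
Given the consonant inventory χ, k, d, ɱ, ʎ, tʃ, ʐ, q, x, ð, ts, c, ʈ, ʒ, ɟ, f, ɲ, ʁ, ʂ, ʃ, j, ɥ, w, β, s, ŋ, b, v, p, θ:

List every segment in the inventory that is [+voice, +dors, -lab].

Checking each segment against [+voice], [+dorsal], [-labial]: /ʎ/ (palatal lateral approximant), /ɟ/ (voiced palatal stop), /ɲ/ (palatal nasal), /ʁ/ (voiced uvular fricative), /j/ (palatal glide), /ŋ/ (velar nasal) satisfy every feature; every other segment in the inventory fails at least one.

ʎ, ɟ, ɲ, ʁ, j, ŋ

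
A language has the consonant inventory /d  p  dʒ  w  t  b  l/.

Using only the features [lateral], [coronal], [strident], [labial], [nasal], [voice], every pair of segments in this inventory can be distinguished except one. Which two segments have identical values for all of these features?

w, b

Both /w/ and /b/ are [−lateral], [−coronal], [−strident], [+labial], [−nasal], [+voice]. Since the list omits [sonorant], [continuant], [round] and [dorsal] — which do distinguish the labial-velar glide from the voiced bilabial stop — this pair collapses; all other pairs remain distinct.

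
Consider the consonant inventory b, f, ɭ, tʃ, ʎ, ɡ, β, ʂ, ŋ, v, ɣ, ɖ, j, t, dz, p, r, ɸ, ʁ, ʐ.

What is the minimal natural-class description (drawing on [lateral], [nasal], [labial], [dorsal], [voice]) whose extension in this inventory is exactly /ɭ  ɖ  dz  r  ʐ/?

The class [+voice], [−labial], [−dorsal] has exactly /ɭ, ɖ, dz, r, ʐ/ as its extension in this inventory. No smaller conjunction from the listed features achieves this: [−labial, −dorsal] alone would also admit /tʃ, ʂ, t/; [+voice, −dorsal] alone would also admit /b, β, v/; [+voice, −labial] alone would also admit /ʎ, ɡ, ŋ, ɣ, …/; and checking the remaining two-feature bundles turns up none with this extension.

[+voice, −labial, −dorsal]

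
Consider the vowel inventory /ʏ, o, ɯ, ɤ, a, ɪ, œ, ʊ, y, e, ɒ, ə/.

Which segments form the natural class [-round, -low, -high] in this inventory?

ɤ, e, ə

Checking each segment against [-round], [-low], [-high]: /ɤ/ (mid back unrounded tense vowel), /e/ (mid front unrounded tense vowel), /ə/ (mid central vowel (schwa)) satisfy every feature; every other segment in the inventory fails at least one.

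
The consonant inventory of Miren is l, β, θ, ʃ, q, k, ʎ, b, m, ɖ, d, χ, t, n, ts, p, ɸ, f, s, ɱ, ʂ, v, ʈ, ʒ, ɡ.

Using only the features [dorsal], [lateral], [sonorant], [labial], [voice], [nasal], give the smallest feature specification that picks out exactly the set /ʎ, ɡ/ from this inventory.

Every target segment is [+voice], [+dorsal]; each remaining inventory member fails at least one of these. Each conjunct is needed — [+dorsal] alone would also admit /q, k, χ/; [+voice] alone would also admit /l, β, b, m, …/ — and no other single listed feature has exactly this extension, so two is the minimum.

[+voice, +dorsal]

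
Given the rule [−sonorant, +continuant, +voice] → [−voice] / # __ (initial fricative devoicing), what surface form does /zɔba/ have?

[sɔba]

The only segment in the rule's environment that also matches [−sonorant, +continuant, +voice] is /z/. Applying [−voice] turns the voiced alveolar fricative into /s/ (voiceless alveolar fricative), giving [sɔba].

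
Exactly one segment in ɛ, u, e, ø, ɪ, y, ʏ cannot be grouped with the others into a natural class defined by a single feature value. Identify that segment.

u

/ɛ, ɪ, e, ʏ, ø, y/ are all [−back], but /u/ (high back rounded tense vowel) is [+back]. No other single segment can be removed to leave a set sharing one feature value that the removed segment lacks, so /u/ is the odd one out.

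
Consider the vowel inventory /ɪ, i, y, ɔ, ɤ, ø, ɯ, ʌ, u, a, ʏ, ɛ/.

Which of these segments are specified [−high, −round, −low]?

ɤ, ʌ, ɛ

Checking each segment against [−high], [−round], [−low]: /ɤ/ (mid back unrounded tense vowel), /ʌ/ (mid back unrounded lax vowel), /ɛ/ (mid front unrounded lax vowel) satisfy every feature; every other segment in the inventory fails at least one.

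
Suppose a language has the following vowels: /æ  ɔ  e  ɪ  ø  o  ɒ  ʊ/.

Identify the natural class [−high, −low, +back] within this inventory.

ɔ, o

Eliminate segments failing any feature: /æ, ɒ/ are [+low]; /e, ø/ are [−back]; /ɪ, ʊ/ are [+high]. The remaining /ɔ, o/ satisfy [−high], [−low], [+back].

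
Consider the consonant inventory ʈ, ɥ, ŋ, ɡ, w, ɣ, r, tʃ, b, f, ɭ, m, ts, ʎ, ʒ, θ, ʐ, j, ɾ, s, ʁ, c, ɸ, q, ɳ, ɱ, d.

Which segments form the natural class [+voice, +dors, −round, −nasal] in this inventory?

ɡ, ɣ, ʎ, j, ʁ

Among the inventory, the [+voice] segments are /ɥ, ŋ, ɡ, w, ɣ, r, b, ɭ, m, ʎ, ʒ, ʐ, j, ɾ, ʁ, ɳ, ɱ, d/.
Of those, [+dorsal] gives /ɥ, ŋ, ɡ, w, ɣ, ʎ, j, ʁ/.
Of those, [−round] gives /ŋ, ɡ, ɣ, ʎ, j, ʁ/.
Among these, [−nasal] leaves /ɡ, ɣ, ʎ, j, ʁ/.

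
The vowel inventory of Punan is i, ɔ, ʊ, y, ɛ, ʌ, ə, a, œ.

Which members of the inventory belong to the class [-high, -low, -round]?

Eliminate segments failing any feature: /i, ʊ, y/ are [+high]; /ɔ, œ/ are [+round]; /a/ is [+low]. The remaining /ɛ, ʌ, ə/ satisfy [-high], [-low], [-round].

ɛ, ʌ, ə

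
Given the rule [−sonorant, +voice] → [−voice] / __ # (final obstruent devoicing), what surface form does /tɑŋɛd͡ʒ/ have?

/d͡ʒ/ satisfies [−sonorant, +voice] and sits in __ #. The [−voice] counterpart of the voiced postalveolar affricate is /t͡ʃ/. Other segments in /tɑŋɛd͡ʒ/ either fail the structural description or are not in the environment, so the surface form is [tɑŋɛt͡ʃ].

[tɑŋɛt͡ʃ]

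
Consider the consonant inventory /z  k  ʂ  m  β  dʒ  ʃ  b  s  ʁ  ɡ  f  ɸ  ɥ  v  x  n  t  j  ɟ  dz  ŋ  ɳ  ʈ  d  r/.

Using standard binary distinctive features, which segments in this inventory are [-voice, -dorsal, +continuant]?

ʂ, ʃ, s, f, ɸ

Checking each segment against [-voice], [-dorsal], [+continuant]: /ʂ/ (voiceless retroflex fricative), /ʃ/ (voiceless postalveolar fricative), /s/ (voiceless alveolar fricative), /f/ (voiceless labiodental fricative), /ɸ/ (voiceless bilabial fricative) satisfy every feature; every other segment in the inventory fails at least one.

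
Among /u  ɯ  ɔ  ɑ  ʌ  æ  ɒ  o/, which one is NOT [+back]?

/æ/ is the low front unrounded vowel, which is [-back]; the rest — /o, ɒ, u, ʌ, ɑ, ɯ, ɔ/ — are [+back].

æ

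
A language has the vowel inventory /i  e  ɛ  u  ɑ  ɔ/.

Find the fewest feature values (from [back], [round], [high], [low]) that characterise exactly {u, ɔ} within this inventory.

[+round]

/u, ɔ/ are exactly the [+round] segments in the inventory, so a single feature suffices.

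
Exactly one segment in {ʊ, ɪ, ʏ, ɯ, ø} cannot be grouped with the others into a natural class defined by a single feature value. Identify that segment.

ø

The remaining segments after removing /ø/ share [+high]; /ø/ (mid front rounded tense vowel) is [−high]. For every other candidate removal, the leftover set fails to share any single feature value that the removed segment lacks.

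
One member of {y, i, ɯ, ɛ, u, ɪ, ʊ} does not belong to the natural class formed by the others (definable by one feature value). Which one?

ɛ

[high] groups all but one: /ɪ, ʊ, ɯ, u, y, i/ share [+high] while /ɛ/ (mid front unrounded lax vowel) alone is [-high]. Removing any other segment would not leave a single-feature class that excludes it.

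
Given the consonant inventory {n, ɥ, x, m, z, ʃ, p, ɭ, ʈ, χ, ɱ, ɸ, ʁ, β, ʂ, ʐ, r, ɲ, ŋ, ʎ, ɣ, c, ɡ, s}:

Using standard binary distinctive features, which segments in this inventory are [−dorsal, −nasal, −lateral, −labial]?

z, ʃ, ʈ, ʂ, ʐ, r, s

Checking each segment against [−dorsal], [−nasal], [−lateral], [−labial]: /z/ (voiced alveolar fricative), /ʃ/ (voiceless postalveolar fricative), /ʈ/ (voiceless retroflex stop), /ʂ/ (voiceless retroflex fricative), /ʐ/ (voiced retroflex fricative), /r/ (alveolar trill), among others, satisfy every feature; every other segment in the inventory fails at least one.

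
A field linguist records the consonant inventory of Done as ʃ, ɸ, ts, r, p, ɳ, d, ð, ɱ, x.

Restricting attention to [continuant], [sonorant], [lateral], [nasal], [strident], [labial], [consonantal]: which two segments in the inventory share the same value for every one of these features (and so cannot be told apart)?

/x/ (voiceless velar fricative) and /ð/ (voiced dental fricative) are both [+continuant], [-sonorant], [-lateral], [-nasal], [-strident], [-labial], [+consonantal], so none of the listed features separates them. (They do differ in [voice], [coronal] and [dorsal], which are not among the given features.) Every other pair in the inventory differs on at least one listed feature.

x, ð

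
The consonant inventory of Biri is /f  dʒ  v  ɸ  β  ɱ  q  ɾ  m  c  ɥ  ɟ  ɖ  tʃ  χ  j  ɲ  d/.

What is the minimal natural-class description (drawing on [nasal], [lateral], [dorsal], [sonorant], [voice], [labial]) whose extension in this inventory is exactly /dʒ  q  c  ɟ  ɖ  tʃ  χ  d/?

[-sonorant, -labial]

The class [-sonorant], [-labial] has exactly /dʒ, q, c, ɟ, ɖ, tʃ, χ, d/ as its extension in this inventory. No smaller conjunction from the listed features achieves this: [-labial] alone would also admit /ɾ, j, ɲ/; [-sonorant] alone would also admit /f, v, ɸ, β/; and checking the remaining single features turns up none with this extension.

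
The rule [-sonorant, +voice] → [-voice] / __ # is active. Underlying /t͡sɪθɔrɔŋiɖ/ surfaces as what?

Only the final segment /ɖ/ is both word-final and matches the structural description. It is a voiced retroflex stop, so [-sonorant, +voice] holds; changing it to [-voice] with all other features held fixed yields /ʈ/ (voiceless retroflex stop). No other segment meets both the structural description and the environment, so the output is [t͡sɪθɔrɔŋiʈ].

[t͡sɪθɔrɔŋiʈ]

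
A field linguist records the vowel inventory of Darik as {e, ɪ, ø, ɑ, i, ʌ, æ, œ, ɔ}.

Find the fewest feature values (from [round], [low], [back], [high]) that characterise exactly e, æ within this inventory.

/e, æ/ are all [−high], [−back], [−round], and no other segment in the inventory matches all three values. Dropping any one of them over-generates: [−back, −round] alone would also admit /ɪ, i/; [−high, −round] alone would also admit /ɑ, ʌ/; [−high, −back] alone would also admit /ø, œ/. No other combination of two listed features picks out exactly this set either, so fewer than three features will not do.

[−high, −back, −round]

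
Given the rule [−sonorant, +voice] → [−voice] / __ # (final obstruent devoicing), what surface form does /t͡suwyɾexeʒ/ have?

Only the final segment /ʒ/ is both word-final and matches the structural description. It is a voiced postalveolar fricative, so [−sonorant, +voice] holds; changing it to [−voice] with all other features held fixed yields /ʃ/ (voiceless postalveolar fricative). No other segment meets both the structural description and the environment, so the output is [t͡suwyɾexeʃ].

[t͡suwyɾexeʃ]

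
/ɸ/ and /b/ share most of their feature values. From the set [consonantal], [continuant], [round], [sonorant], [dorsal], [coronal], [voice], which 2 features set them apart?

[voice], [continuant]

/ɸ/ (voiceless bilabial fricative) and /b/ (voiced bilabial stop) agree on [+consonantal], [-round], [-sonorant], [-dorsal], [-coronal]. They differ on [voice] (/ɸ/ [-], /b/ [+]), [continuant] (/ɸ/ [+], /b/ [-]).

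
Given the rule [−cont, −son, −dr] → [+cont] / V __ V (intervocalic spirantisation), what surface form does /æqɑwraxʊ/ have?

[æχɑwraxʊ]

The only segment in the rule's environment that also matches [−cont, −son, −dr] is /q/. Applying [+continuant] turns the voiceless uvular stop into /χ/ (voiceless uvular fricative), giving [æχɑwraxʊ].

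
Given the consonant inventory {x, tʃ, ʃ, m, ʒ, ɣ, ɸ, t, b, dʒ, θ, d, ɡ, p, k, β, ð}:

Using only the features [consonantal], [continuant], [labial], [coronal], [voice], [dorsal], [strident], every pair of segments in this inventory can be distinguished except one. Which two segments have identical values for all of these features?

m, b

On the given features, /m/ and /b/ have an identical profile: [+consonantal], [−continuant], [+labial], [−coronal], [+voice], [−dorsal], [−strident]. No other two segments in the inventory coincide on all 7 features. (They do differ in [sonorant] and [nasal], which are not among the given features.)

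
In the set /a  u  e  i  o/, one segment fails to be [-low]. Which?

/a/ is the low unrounded vowel, which is [+low]; the rest — /u, e, o, i/ — are [-low].

a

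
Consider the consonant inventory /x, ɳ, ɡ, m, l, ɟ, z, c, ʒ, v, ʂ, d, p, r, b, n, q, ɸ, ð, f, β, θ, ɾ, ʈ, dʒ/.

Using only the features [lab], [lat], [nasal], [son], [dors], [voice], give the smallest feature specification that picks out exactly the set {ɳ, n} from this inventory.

Every target segment is [+nasal], [−labial]; each remaining inventory member fails at least one of these. Each conjunct is needed — [−labial] alone would also admit /x, ɡ, l, ɟ, …/; [+nasal] alone would also admit /m/ — and no other single listed feature has exactly this extension, so two is the minimum.

[+nasal, −lab]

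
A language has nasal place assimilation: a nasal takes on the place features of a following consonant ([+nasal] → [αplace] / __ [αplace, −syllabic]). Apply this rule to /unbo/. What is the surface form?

[umbo]

/n/ sits before the [+labial] consonant /b/, so it takes on [+labial] and surfaces as /m/. The rest of the form is unaffected: [umbo].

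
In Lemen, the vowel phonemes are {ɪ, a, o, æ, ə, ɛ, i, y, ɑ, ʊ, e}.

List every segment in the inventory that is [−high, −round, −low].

The [−high] segments are /a, o, æ, ə, ɛ, ɑ, e/.
Then [−round] gives /a, æ, ə, ɛ, ɑ, e/.
Of those, [−low] leaves /ə, ɛ, e/.

ə, ɛ, e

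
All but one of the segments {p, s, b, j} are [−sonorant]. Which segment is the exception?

j

Every segment except /j/ is [−sonorant]. /j/ (palatal glide) is [+sonorant], so it is the exception.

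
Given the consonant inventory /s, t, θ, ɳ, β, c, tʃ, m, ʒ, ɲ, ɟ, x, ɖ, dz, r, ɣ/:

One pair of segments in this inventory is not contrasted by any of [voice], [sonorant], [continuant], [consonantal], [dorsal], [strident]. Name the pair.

Both /ɳ/ and /m/ are [+voice], [+sonorant], [-continuant], [+consonantal], [-dorsal], [-strident]. Since the list omits [labial] and [coronal] — which do distinguish the retroflex nasal from the bilabial nasal — this pair collapses; all other pairs remain distinct.

ɳ, m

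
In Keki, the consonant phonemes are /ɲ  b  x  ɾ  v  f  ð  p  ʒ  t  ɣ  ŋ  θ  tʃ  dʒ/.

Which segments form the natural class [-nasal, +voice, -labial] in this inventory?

First, the [-nasal] segments are /b, x, ɾ, v, f, ð, p, ʒ, t, ɣ, θ, tʃ, dʒ/.
Within that set, [+voice] gives /b, ɾ, v, ð, ʒ, ɣ, dʒ/.
Of those, [-labial] leaves /ɾ, ð, ʒ, ɣ, dʒ/.

ɾ, ð, ʒ, ɣ, dʒ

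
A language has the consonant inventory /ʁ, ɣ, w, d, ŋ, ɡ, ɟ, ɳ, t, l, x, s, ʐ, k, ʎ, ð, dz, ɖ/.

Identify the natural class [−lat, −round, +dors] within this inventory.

Among the inventory, the [−lateral] segments are /ʁ, ɣ, w, d, ŋ, ɡ, ɟ, ɳ, t, x, s, ʐ, k, ð, dz, ɖ/.
Then [−round] gives /ʁ, ɣ, d, ŋ, ɡ, ɟ, ɳ, t, x, s, ʐ, k, ð, dz, ɖ/.
Within that set, [+dorsal] leaves /ʁ, ɣ, ŋ, ɡ, ɟ, x, k/.

ʁ, ɣ, ŋ, ɡ, ɟ, x, k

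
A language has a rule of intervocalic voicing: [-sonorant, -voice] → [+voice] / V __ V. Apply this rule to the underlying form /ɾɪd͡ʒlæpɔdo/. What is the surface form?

[ɾɪd͡ʒlæbɔdo]

Only /p/ occurs between two vowels (/æ/ __ /ɔ/) and matches the structural description. It is a voiceless bilabial stop, so [-sonorant, -voice] holds; changing it to [+voice] with all other features held fixed yields /b/ (voiced bilabial stop). No other segment meets both the structural description and the environment, so the output is [ɾɪd͡ʒlæbɔdo].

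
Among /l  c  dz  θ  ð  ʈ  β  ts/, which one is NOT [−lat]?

/dz, θ, ts, β, c, ʈ, ð/ are all [−lateral]; /l/ (alveolar lateral approximant) is [+lateral].

l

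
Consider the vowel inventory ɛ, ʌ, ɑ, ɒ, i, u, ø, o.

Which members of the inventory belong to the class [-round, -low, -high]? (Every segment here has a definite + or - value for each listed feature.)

The [-round] segments are /ɛ, ʌ, ɑ, i/.
Within that set, [-low] gives /ɛ, ʌ, i/.
Then [-high] leaves /ɛ, ʌ/.

ɛ, ʌ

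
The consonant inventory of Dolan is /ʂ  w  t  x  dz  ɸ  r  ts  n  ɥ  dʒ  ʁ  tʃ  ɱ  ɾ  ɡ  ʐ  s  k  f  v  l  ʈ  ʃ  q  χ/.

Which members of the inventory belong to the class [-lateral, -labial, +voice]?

dz, r, n, dʒ, ʁ, ɾ, ɡ, ʐ

Eliminate segments failing any feature: /ʂ, t, x, ts, tʃ, s, k, ʈ, ʃ, q, χ/ are [-voice]; /w, ɸ, ɥ, ɱ, f, v/ are [+labial]; /l/ is [+lateral]. The remaining /dz, r, n, dʒ, ʁ, ɾ, ɡ, ʐ/ satisfy [-lateral], [-labial], [+voice].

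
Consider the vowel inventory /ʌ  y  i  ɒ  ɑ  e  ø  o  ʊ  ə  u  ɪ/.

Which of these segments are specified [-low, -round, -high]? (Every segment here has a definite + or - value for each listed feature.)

ʌ, e, ə

Checking each segment against [-low], [-round], [-high]: /ʌ/ (mid back unrounded lax vowel), /e/ (mid front unrounded tense vowel), /ə/ (mid central vowel (schwa)) satisfy every feature; every other segment in the inventory fails at least one.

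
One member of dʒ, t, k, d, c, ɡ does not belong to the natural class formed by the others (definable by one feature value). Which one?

The remaining segments after removing /dʒ/ share [−delayed release]; /dʒ/ (voiced postalveolar affricate) is [+delayed release]. For every other candidate removal, the leftover set fails to share any single feature value that the removed segment lacks.

dʒ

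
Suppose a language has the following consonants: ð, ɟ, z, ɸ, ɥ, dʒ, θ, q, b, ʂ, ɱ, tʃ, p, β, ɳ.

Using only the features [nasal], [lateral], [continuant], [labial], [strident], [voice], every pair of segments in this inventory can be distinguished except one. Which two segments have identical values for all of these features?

ɥ, β

On the given features, /ɥ/ and /β/ have an identical profile: [−nasal], [−lateral], [+continuant], [+labial], [−strident], [+voice]. No other two segments in the inventory coincide on all 6 features. (They do differ in [sonorant], [round] and [dorsal], which are not among the given features.)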